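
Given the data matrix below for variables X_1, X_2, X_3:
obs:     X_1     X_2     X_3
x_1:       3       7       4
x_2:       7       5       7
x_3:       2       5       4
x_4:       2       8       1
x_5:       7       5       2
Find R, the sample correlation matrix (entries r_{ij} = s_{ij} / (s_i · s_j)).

Step 1 — column means:
  mean(X_1) = (3 + 7 + 2 + 2 + 7) / 5 = 21/5 = 4.2
  mean(X_2) = (7 + 5 + 5 + 8 + 5) / 5 = 30/5 = 6
  mean(X_3) = (4 + 7 + 4 + 1 + 2) / 5 = 18/5 = 3.6

Step 2 — sample variances and covariances s[i,j] = (1/(n-1)) · Σ_k (x_{k,i} - mean_i) · (x_{k,j} - mean_j), with n-1 = 4:
  s[X_1,X_1] = ((-1.2)·(-1.2) + (2.8)·(2.8) + (-2.2)·(-2.2) + (-2.2)·(-2.2) + (2.8)·(2.8)) / 4 = 26.8/4 = 6.7
  s[X_1,X_2] = ((-1.2)·(1) + (2.8)·(-1) + (-2.2)·(-1) + (-2.2)·(2) + (2.8)·(-1)) / 4 = -9/4 = -2.25
  s[X_1,X_3] = ((-1.2)·(0.4) + (2.8)·(3.4) + (-2.2)·(0.4) + (-2.2)·(-2.6) + (2.8)·(-1.6)) / 4 = 9.4/4 = 2.35
  s[X_2,X_2] = ((1)·(1) + (-1)·(-1) + (-1)·(-1) + (2)·(2) + (-1)·(-1)) / 4 = 8/4 = 2
  s[X_2,X_3] = ((1)·(0.4) + (-1)·(3.4) + (-1)·(0.4) + (2)·(-2.6) + (-1)·(-1.6)) / 4 = -7/4 = -1.75
  s[X_3,X_3] = ((0.4)·(0.4) + (3.4)·(3.4) + (0.4)·(0.4) + (-2.6)·(-2.6) + (-1.6)·(-1.6)) / 4 = 21.2/4 = 5.3
  Sample standard deviations s_i = √(s[i,i]):
  s(X_1) = √(6.7) = 2.5884
  s(X_2) = √(2) = 1.4142
  s(X_3) = √(5.3) = 2.3022

Step 3 — r_{ij} = s_{ij} / (s_i · s_j):
  r[X_1,X_1] = 1 (diagonal).
  r[X_1,X_2] = -2.25 / (2.5884 · 1.4142) = -2.25 / 3.6606 = -0.6147
  r[X_1,X_3] = 2.35 / (2.5884 · 2.3022) = 2.35 / 5.959 = 0.3944
  r[X_2,X_2] = 1 (diagonal).
  r[X_2,X_3] = -1.75 / (1.4142 · 2.3022) = -1.75 / 3.2558 = -0.5375
  r[X_3,X_3] = 1 (diagonal).

R is symmetric with unit diagonal. Assembling:

R = [[1, -0.6147, 0.3944],
 [-0.6147, 1, -0.5375],
 [0.3944, -0.5375, 1]]


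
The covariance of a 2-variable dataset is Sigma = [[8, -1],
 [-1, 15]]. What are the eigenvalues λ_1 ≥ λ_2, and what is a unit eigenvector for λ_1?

Step 1 — characteristic polynomial of 2×2 Sigma:
  det(Sigma - λI) = λ² - trace · λ + det = 0.
  trace = 8 + 15 = 23, det = 8·15 - (-1)² = 119.
Step 2 — discriminant:
  Δ = trace² - 4·det = 529 - 476 = 53.
Step 3 — eigenvalues:
  λ = (trace ± √Δ)/2 = (23 ± 7.2801)/2,
  λ_1 = 15.1401,  λ_2 = 7.8599.

Step 4 — unit eigenvector for λ_1: solve (Sigma - λ_1 I)v = 0. First row:
  (8 - 15.1401)·v_x + (-1)·v_y = 0, i.e. (-7.1401)·v_x + (-1)·v_y = 0,
  so v ∝ (b, λ_1 - a) = (-1, 7.1401); multiply by -1 so the first entry is positive: u = (1, -7.1401).
  ||u|| = √((1)² + (-7.1401)²) = √(51.9804) ≈ 7.2097,
  v_1 = u/||u|| ≈ (0.1387, -0.9903) (||v_1|| = 1).

λ_1 = 15.1401,  λ_2 = 7.8599;  v_1 ≈ (0.1387, -0.9903)


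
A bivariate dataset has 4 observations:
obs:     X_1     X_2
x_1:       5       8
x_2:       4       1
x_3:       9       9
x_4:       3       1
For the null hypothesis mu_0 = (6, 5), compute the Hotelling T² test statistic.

Step 1 — sample mean vector:
  mean(X_1) = (5 + 4 + 9 + 3) / 4 = 21/4 = 5.25
  mean(X_2) = (8 + 1 + 9 + 1) / 4 = 19/4 = 4.75
  x̄ = (5.25, 4.75),  deviation x̄ - mu_0 = (5.25, 4.75) - (6, 5) = (-0.75, -0.25).

Step 2 — sample covariance matrix, S[i,j] = (1/(n-1)) · Σ_k (x_{k,i} - mean_i) · (x_{k,j} - mean_j), divisor n-1 = 3:
  S[X_1,X_1] = ((-0.25)·(-0.25) + (-1.25)·(-1.25) + (3.75)·(3.75) + (-2.25)·(-2.25)) / 3 = 20.75/3 = 6.9167
  S[X_1,X_2] = ((-0.25)·(3.25) + (-1.25)·(-3.75) + (3.75)·(4.25) + (-2.25)·(-3.75)) / 3 = 28.25/3 = 9.4167
  S[X_2,X_2] = ((3.25)·(3.25) + (-3.75)·(-3.75) + (4.25)·(4.25) + (-3.75)·(-3.75)) / 3 = 56.75/3 = 18.9167
  S = [[6.9167, 9.4167],
 [9.4167, 18.9167]].

Step 3 — invert S. det(S) = 6.9167·18.9167 - (9.4167)² = 42.1667.
  S^{-1} = (1/det) · [[d, -b], [-b, a]] = [[0.4486, -0.2233],
 [-0.2233, 0.164]].

Step 4 — quadratic form (x̄ - mu_0)^T · S^{-1} · (x̄ - mu_0):
  S^{-1} · (x̄ - mu_0) = (-0.2806, 0.1265),
  (x̄ - mu_0)^T · [...] = (-0.75)·(-0.2806) + (-0.25)·(0.1265) = 0.1789.

Step 5 — scale by n: T² = 4 · 0.1789 = 0.7154.

T² ≈ 0.7154


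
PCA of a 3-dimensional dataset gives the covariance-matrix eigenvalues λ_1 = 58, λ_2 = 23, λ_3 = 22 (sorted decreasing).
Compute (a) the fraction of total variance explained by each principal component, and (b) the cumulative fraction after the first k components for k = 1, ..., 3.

Step 1 — total variance = trace(Sigma) = Σ λ_i = 58 + 23 + 22 = 103.

Step 2 — fraction explained by component i = λ_i / Σ λ:
  PC1: 58/103 = 0.5631
  PC2: 23/103 = 0.2233
  PC3: 22/103 = 0.2136

Step 3 — cumulative fraction after k components = (λ_1 + ... + λ_k) / Σ λ:
  k = 1: 58/103 = 0.5631
  k = 2: (58 + 23)/103 = 81/103 = 0.7864
  k = 3: (58 + 23 + 22)/103 = 103/103 = 1

Summary (fraction, with percent):

explained: PC1 0.5631 (56.31%), PC2 0.2233 (22.33%), PC3 0.2136 (21.36%);  cumulative: 0.5631, 0.7864, 1


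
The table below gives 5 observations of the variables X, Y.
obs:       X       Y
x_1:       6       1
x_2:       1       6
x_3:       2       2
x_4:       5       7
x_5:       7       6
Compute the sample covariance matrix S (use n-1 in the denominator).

Step 1 — column means:
  mean(X) = (6 + 1 + 2 + 5 + 7) / 5 = 21/5 = 4.2
  mean(Y) = (1 + 6 + 2 + 7 + 6) / 5 = 22/5 = 4.4

Step 2 — sample covariance S[i,j] = (1/(n-1)) · Σ_k (x_{k,i} - mean_i) · (x_{k,j} - mean_j), with n-1 = 4.
  S[X,X] = ((1.8)·(1.8) + (-3.2)·(-3.2) + (-2.2)·(-2.2) + (0.8)·(0.8) + (2.8)·(2.8)) / 4 = 26.8/4 = 6.7
  S[X,Y] = ((1.8)·(-3.4) + (-3.2)·(1.6) + (-2.2)·(-2.4) + (0.8)·(2.6) + (2.8)·(1.6)) / 4 = 0.6/4 = 0.15
  S[Y,Y] = ((-3.4)·(-3.4) + (1.6)·(1.6) + (-2.4)·(-2.4) + (2.6)·(2.6) + (1.6)·(1.6)) / 4 = 29.2/4 = 7.3

S is symmetric (S[j,i] = S[i,j]). Assembling:

S = [[6.7, 0.15],
 [0.15, 7.3]]


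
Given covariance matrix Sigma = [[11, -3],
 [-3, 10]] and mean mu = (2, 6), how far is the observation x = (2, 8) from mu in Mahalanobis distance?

Step 1 — centre the observation: (x - mu) = (0, 2).

Step 2 — invert Sigma. det(Sigma) = 11·10 - (-3)² = 101.
  Sigma^{-1} = (1/det) · [[d, -b], [-b, a]] = [[0.099, 0.0297],
 [0.0297, 0.1089]].

Step 3 — form the quadratic (x - mu)^T · Sigma^{-1} · (x - mu):
  Sigma^{-1} · (x - mu) = (0.0594, 0.2178).
  (x - mu)^T · [Sigma^{-1} · (x - mu)] = (0)·(0.0594) + (2)·(0.2178) = 0.4356.

Step 4 — take square root: d = √(0.4356) ≈ 0.66.

d(x, mu) = √(0.4356) ≈ 0.66


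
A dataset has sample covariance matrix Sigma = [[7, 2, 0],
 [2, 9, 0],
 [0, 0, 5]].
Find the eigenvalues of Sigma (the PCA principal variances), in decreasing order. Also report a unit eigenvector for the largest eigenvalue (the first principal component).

Step 1 — characteristic polynomial p(λ) = det(λI - Sigma) = λ³ - tr·λ² + c_1·λ - det, where tr = trace, c_1 = sum of the principal 2×2 minors, det = det(Sigma):
  tr = 7 + 9 + 5 = 21,
  c_1 = (7·9 - (2)²) + (7·5 - (0)²) + (9·5 - (0)²) = 59 + 35 + 45 = 139,
  det = 7·(9·5 - (0)²) - (2)·((2)·5 - (0)·(0)) + (0)·((2)·(0) - 9·(0)) = 7·(45) - (2)·(10) + (0)·(0) = 295.
  So p(λ) = λ³ - 21λ² + 139λ - 295.
Step 2 — look for an integer root (rational root theorem: any rational root is an integer divisor of 295). Testing λ = 5:
  p(5) = 125 - 525 + 695 - 295 = 0  ✓
  Dividing out (λ - 5): p(λ) = (λ - 5)(λ² - 16λ + 59).
Step 3 — remaining eigenvalues from the quadratic λ² - 16λ + 59 = 0:
  Δ = 16² - 4·59 = 256 - 236 = 20,  λ = (16 ± √20)/2 = (16 ± 4.4721)/2 ≈ 10.2361 or 5.7639.
  Sorted: λ_1 = 10.2361,  λ_2 = 5.7639,  λ_3 = 5  (check: sum = 21 = tr ✓).

Step 4 — unit eigenvector for λ_1 ≈ 10.2361: v spans the null space of (Sigma - λ_1 I), whose rows are
  r_1 = (-3.2361, 2, 0),  r_2 = (2, -1.2361, 0),  r_3 = (0, 0, -5.2361).
  v is orthogonal to every row, so take v ∝ r_1 × r_3 = ((2)·(-5.2361) - (0)·(0), (0)·(0) - (-3.2361)·(-5.2361), (-3.2361)·(0) - (2)·(0)) ≈ (-10.4721, -16.9443, 0).
  Rescale (multiply by -1 so the first nonzero entry is positive): u = (10.4721, 16.9443, 0).
  ||u|| = √((10.4721)² + (16.9443)² + (0)²) = √(396.774) ≈ 19.9192,  v_1 = u/||u|| ≈ (0.5257, 0.8507, 0) (||v_1|| = 1).

λ_1 = 10.2361,  λ_2 = 5.7639,  λ_3 = 5;  v_1 ≈ (0.5257, 0.8507, 0)


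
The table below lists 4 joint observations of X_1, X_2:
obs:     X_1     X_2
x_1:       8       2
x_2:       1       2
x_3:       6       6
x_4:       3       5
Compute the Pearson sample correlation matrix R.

Step 1 — column means:
  mean(X_1) = (8 + 1 + 6 + 3) / 4 = 18/4 = 4.5
  mean(X_2) = (2 + 2 + 6 + 5) / 4 = 15/4 = 3.75

Step 2 — sample variances and covariances s[i,j] = (1/(n-1)) · Σ_k (x_{k,i} - mean_i) · (x_{k,j} - mean_j), with n-1 = 3:
  s[X_1,X_1] = ((3.5)·(3.5) + (-3.5)·(-3.5) + (1.5)·(1.5) + (-1.5)·(-1.5)) / 3 = 29/3 = 9.6667
  s[X_1,X_2] = ((3.5)·(-1.75) + (-3.5)·(-1.75) + (1.5)·(2.25) + (-1.5)·(1.25)) / 3 = 1.5/3 = 0.5
  s[X_2,X_2] = ((-1.75)·(-1.75) + (-1.75)·(-1.75) + (2.25)·(2.25) + (1.25)·(1.25)) / 3 = 12.75/3 = 4.25
  Sample standard deviations s_i = √(s[i,i]):
  s(X_1) = √(9.6667) = 3.1091
  s(X_2) = √(4.25) = 2.0616

Step 3 — r_{ij} = s_{ij} / (s_i · s_j):
  r[X_1,X_1] = 1 (diagonal).
  r[X_1,X_2] = 0.5 / (3.1091 · 2.0616) = 0.5 / 6.4096 = 0.078
  r[X_2,X_2] = 1 (diagonal).

R is symmetric with unit diagonal. Assembling:

R = [[1, 0.078],
 [0.078, 1]]


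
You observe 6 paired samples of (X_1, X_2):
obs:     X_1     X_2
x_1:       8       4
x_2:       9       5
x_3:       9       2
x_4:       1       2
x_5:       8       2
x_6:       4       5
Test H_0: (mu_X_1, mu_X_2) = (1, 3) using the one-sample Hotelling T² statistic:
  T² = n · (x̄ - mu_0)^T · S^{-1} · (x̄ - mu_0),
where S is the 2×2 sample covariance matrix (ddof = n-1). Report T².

Step 1 — sample mean vector:
  mean(X_1) = (8 + 9 + 9 + 1 + 8 + 4) / 6 = 39/6 = 6.5
  mean(X_2) = (4 + 5 + 2 + 2 + 2 + 5) / 6 = 20/6 = 3.3333
  x̄ = (6.5, 3.3333),  deviation x̄ - mu_0 = (6.5, 3.3333) - (1, 3) = (5.5, 0.3333).

Step 2 — sample covariance matrix, S[i,j] = (1/(n-1)) · Σ_k (x_{k,i} - mean_i) · (x_{k,j} - mean_j), divisor n-1 = 5:
  S[X_1,X_1] = ((1.5)·(1.5) + (2.5)·(2.5) + (2.5)·(2.5) + (-5.5)·(-5.5) + (1.5)·(1.5) + (-2.5)·(-2.5)) / 5 = 53.5/5 = 10.7
  S[X_1,X_2] = ((1.5)·(0.6667) + (2.5)·(1.6667) + (2.5)·(-1.3333) + (-5.5)·(-1.3333) + (1.5)·(-1.3333) + (-2.5)·(1.6667)) / 5 = 3/5 = 0.6
  S[X_2,X_2] = ((0.6667)·(0.6667) + (1.6667)·(1.6667) + (-1.3333)·(-1.3333) + (-1.3333)·(-1.3333) + (-1.3333)·(-1.3333) + (1.6667)·(1.6667)) / 5 = 11.3333/5 = 2.2667
  S = [[10.7, 0.6],
 [0.6, 2.2667]].

Step 3 — invert S. det(S) = 10.7·2.2667 - (0.6)² = 23.8933.
  S^{-1} = (1/det) · [[d, -b], [-b, a]] = [[0.0949, -0.0251],
 [-0.0251, 0.4478]].

Step 4 — quadratic form (x̄ - mu_0)^T · S^{-1} · (x̄ - mu_0):
  S^{-1} · (x̄ - mu_0) = (0.5134, 0.0112),
  (x̄ - mu_0)^T · [...] = (5.5)·(0.5134) + (0.3333)·(0.0112) = 2.8274.

Step 5 — scale by n: T² = 6 · 2.8274 = 16.9643.

T² ≈ 16.9643


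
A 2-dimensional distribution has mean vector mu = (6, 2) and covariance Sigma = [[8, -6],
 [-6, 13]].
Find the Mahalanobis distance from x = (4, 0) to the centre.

Step 1 — centre the observation: (x - mu) = (-2, -2).

Step 2 — invert Sigma. det(Sigma) = 8·13 - (-6)² = 68.
  Sigma^{-1} = (1/det) · [[d, -b], [-b, a]] = [[0.1912, 0.0882],
 [0.0882, 0.1176]].

Step 3 — form the quadratic (x - mu)^T · Sigma^{-1} · (x - mu):
  Sigma^{-1} · (x - mu) = (-0.5588, -0.4118).
  (x - mu)^T · [Sigma^{-1} · (x - mu)] = (-2)·(-0.5588) + (-2)·(-0.4118) = 1.9412.

Step 4 — take square root: d = √(1.9412) ≈ 1.3933.

d(x, mu) = √(1.9412) ≈ 1.3933


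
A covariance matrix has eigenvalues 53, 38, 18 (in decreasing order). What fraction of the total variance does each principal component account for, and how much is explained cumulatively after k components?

Step 1 — total variance = trace(Sigma) = Σ λ_i = 53 + 38 + 18 = 109.

Step 2 — fraction explained by component i = λ_i / Σ λ:
  PC1: 53/109 = 0.4862
  PC2: 38/109 = 0.3486
  PC3: 18/109 = 0.1651

Step 3 — cumulative fraction after k components = (λ_1 + ... + λ_k) / Σ λ:
  k = 1: 53/109 = 0.4862
  k = 2: (53 + 38)/109 = 91/109 = 0.8349
  k = 3: (53 + 38 + 18)/109 = 109/109 = 1

Summary (fraction, with percent):

explained: PC1 0.4862 (48.62%), PC2 0.3486 (34.86%), PC3 0.1651 (16.51%);  cumulative: 0.4862, 0.8349, 1


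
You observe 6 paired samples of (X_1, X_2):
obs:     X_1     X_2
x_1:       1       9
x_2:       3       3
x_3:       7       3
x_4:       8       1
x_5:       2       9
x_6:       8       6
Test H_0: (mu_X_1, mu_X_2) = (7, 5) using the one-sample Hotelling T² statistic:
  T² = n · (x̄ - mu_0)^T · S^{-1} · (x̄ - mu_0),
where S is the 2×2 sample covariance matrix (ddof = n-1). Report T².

Step 1 — sample mean vector:
  mean(X_1) = (1 + 3 + 7 + 8 + 2 + 8) / 6 = 29/6 = 4.8333
  mean(X_2) = (9 + 3 + 3 + 1 + 9 + 6) / 6 = 31/6 = 5.1667
  x̄ = (4.8333, 5.1667),  deviation x̄ - mu_0 = (4.8333, 5.1667) - (7, 5) = (-2.1667, 0.1667).

Step 2 — sample covariance matrix, S[i,j] = (1/(n-1)) · Σ_k (x_{k,i} - mean_i) · (x_{k,j} - mean_j), divisor n-1 = 5:
  S[X_1,X_1] = ((-3.8333)·(-3.8333) + (-1.8333)·(-1.8333) + (2.1667)·(2.1667) + (3.1667)·(3.1667) + (-2.8333)·(-2.8333) + (3.1667)·(3.1667)) / 5 = 50.8333/5 = 10.1667
  S[X_1,X_2] = ((-3.8333)·(3.8333) + (-1.8333)·(-2.1667) + (2.1667)·(-2.1667) + (3.1667)·(-4.1667) + (-2.8333)·(3.8333) + (3.1667)·(0.8333)) / 5 = -36.8333/5 = -7.3667
  S[X_2,X_2] = ((3.8333)·(3.8333) + (-2.1667)·(-2.1667) + (-2.1667)·(-2.1667) + (-4.1667)·(-4.1667) + (3.8333)·(3.8333) + (0.8333)·(0.8333)) / 5 = 56.8333/5 = 11.3667
  S = [[10.1667, -7.3667],
 [-7.3667, 11.3667]].

Step 3 — invert S. det(S) = 10.1667·11.3667 - (-7.3667)² = 61.2933.
  S^{-1} = (1/det) · [[d, -b], [-b, a]] = [[0.1854, 0.1202],
 [0.1202, 0.1659]].

Step 4 — quadratic form (x̄ - mu_0)^T · S^{-1} · (x̄ - mu_0):
  S^{-1} · (x̄ - mu_0) = (-0.3818, -0.2328),
  (x̄ - mu_0)^T · [...] = (-2.1667)·(-0.3818) + (0.1667)·(-0.2328) = 0.7884.

Step 5 — scale by n: T² = 6 · 0.7884 = 4.7303.

T² ≈ 4.7303


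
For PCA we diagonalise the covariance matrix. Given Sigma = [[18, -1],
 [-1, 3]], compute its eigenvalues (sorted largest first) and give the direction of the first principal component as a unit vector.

Step 1 — characteristic polynomial of 2×2 Sigma:
  det(Sigma - λI) = λ² - trace · λ + det = 0.
  trace = 18 + 3 = 21, det = 18·3 - (-1)² = 53.
Step 2 — discriminant:
  Δ = trace² - 4·det = 441 - 212 = 229.
Step 3 — eigenvalues:
  λ = (trace ± √Δ)/2 = (21 ± 15.1327)/2,
  λ_1 = 18.0664,  λ_2 = 2.9336.

Step 4 — unit eigenvector for λ_1: solve (Sigma - λ_1 I)v = 0. First row:
  (18 - 18.0664)·v_x + (-1)·v_y = 0, i.e. (-0.0664)·v_x + (-1)·v_y = 0,
  so v ∝ (b, λ_1 - a) = (-1, 0.0664); multiply by -1 so the first entry is positive: u = (1, -0.0664).
  ||u|| = √((1)² + (-0.0664)²) = √(1.0044) ≈ 1.0022,
  v_1 = u/||u|| ≈ (0.9978, -0.0662) (||v_1|| = 1).

λ_1 = 18.0664,  λ_2 = 2.9336;  v_1 ≈ (0.9978, -0.0662)


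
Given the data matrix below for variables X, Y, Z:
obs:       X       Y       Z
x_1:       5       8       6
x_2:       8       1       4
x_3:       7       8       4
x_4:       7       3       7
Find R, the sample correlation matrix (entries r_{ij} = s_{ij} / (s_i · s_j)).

Step 1 — column means:
  mean(X) = (5 + 8 + 7 + 7) / 4 = 27/4 = 6.75
  mean(Y) = (8 + 1 + 8 + 3) / 4 = 20/4 = 5
  mean(Z) = (6 + 4 + 4 + 7) / 4 = 21/4 = 5.25

Step 2 — sample variances and covariances s[i,j] = (1/(n-1)) · Σ_k (x_{k,i} - mean_i) · (x_{k,j} - mean_j), with n-1 = 3:
  s[X,X] = ((-1.75)·(-1.75) + (1.25)·(1.25) + (0.25)·(0.25) + (0.25)·(0.25)) / 3 = 4.75/3 = 1.5833
  s[X,Y] = ((-1.75)·(3) + (1.25)·(-4) + (0.25)·(3) + (0.25)·(-2)) / 3 = -10/3 = -3.3333
  s[X,Z] = ((-1.75)·(0.75) + (1.25)·(-1.25) + (0.25)·(-1.25) + (0.25)·(1.75)) / 3 = -2.75/3 = -0.9167
  s[Y,Y] = ((3)·(3) + (-4)·(-4) + (3)·(3) + (-2)·(-2)) / 3 = 38/3 = 12.6667
  s[Y,Z] = ((3)·(0.75) + (-4)·(-1.25) + (3)·(-1.25) + (-2)·(1.75)) / 3 = 0/3 = 0
  s[Z,Z] = ((0.75)·(0.75) + (-1.25)·(-1.25) + (-1.25)·(-1.25) + (1.75)·(1.75)) / 3 = 6.75/3 = 2.25
  Sample standard deviations s_i = √(s[i,i]):
  s(X) = √(1.5833) = 1.2583
  s(Y) = √(12.6667) = 3.559
  s(Z) = √(2.25) = 1.5

Step 3 — r_{ij} = s_{ij} / (s_i · s_j):
  r[X,X] = 1 (diagonal).
  r[X,Y] = -3.3333 / (1.2583 · 3.559) = -3.3333 / 4.4783 = -0.7443
  r[X,Z] = -0.9167 / (1.2583 · 1.5) = -0.9167 / 1.8875 = -0.4857
  r[Y,Y] = 1 (diagonal).
  r[Y,Z] = 0 / (3.559 · 1.5) = 0 / 5.3385 = 0
  r[Z,Z] = 1 (diagonal).

R is symmetric with unit diagonal. Assembling:

R = [[1, -0.7443, -0.4857],
 [-0.7443, 1, 0],
 [-0.4857, 0, 1]]


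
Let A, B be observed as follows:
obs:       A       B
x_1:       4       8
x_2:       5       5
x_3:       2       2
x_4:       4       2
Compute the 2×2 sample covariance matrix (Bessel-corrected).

Step 1 — column means:
  mean(A) = (4 + 5 + 2 + 4) / 4 = 15/4 = 3.75
  mean(B) = (8 + 5 + 2 + 2) / 4 = 17/4 = 4.25

Step 2 — sample covariance S[i,j] = (1/(n-1)) · Σ_k (x_{k,i} - mean_i) · (x_{k,j} - mean_j), with n-1 = 3.
  S[A,A] = ((0.25)·(0.25) + (1.25)·(1.25) + (-1.75)·(-1.75) + (0.25)·(0.25)) / 3 = 4.75/3 = 1.5833
  S[A,B] = ((0.25)·(3.75) + (1.25)·(0.75) + (-1.75)·(-2.25) + (0.25)·(-2.25)) / 3 = 5.25/3 = 1.75
  S[B,B] = ((3.75)·(3.75) + (0.75)·(0.75) + (-2.25)·(-2.25) + (-2.25)·(-2.25)) / 3 = 24.75/3 = 8.25

S is symmetric (S[j,i] = S[i,j]). Assembling:

S = [[1.5833, 1.75],
 [1.75, 8.25]]


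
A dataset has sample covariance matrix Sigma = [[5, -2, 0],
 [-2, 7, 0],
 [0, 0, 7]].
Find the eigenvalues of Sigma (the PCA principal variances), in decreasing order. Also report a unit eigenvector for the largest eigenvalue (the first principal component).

Step 1 — characteristic polynomial p(λ) = det(λI - Sigma) = λ³ - tr·λ² + c_1·λ - det, where tr = trace, c_1 = sum of the principal 2×2 minors, det = det(Sigma):
  tr = 5 + 7 + 7 = 19,
  c_1 = (5·7 - (-2)²) + (5·7 - (0)²) + (7·7 - (0)²) = 31 + 35 + 49 = 115,
  det = 5·(7·7 - (0)²) - (-2)·((-2)·7 - (0)·(0)) + (0)·((-2)·(0) - 7·(0)) = 5·(49) - (-2)·(-14) + (0)·(0) = 217.
  So p(λ) = λ³ - 19λ² + 115λ - 217.
Step 2 — look for an integer root (rational root theorem: any rational root is an integer divisor of 217). Testing λ = 7:
  p(7) = 343 - 931 + 805 - 217 = 0  ✓
  Dividing out (λ - 7): p(λ) = (λ - 7)(λ² - 12λ + 31).
Step 3 — remaining eigenvalues from the quadratic λ² - 12λ + 31 = 0:
  Δ = 12² - 4·31 = 144 - 124 = 20,  λ = (12 ± √20)/2 = (12 ± 4.4721)/2 ≈ 8.2361 or 3.7639.
  Sorted: λ_1 = 8.2361,  λ_2 = 7,  λ_3 = 3.7639  (check: sum = 19 = tr ✓).

Step 4 — unit eigenvector for λ_1 ≈ 8.2361: v spans the null space of (Sigma - λ_1 I), whose rows are
  r_1 = (-3.2361, -2, 0),  r_2 = (-2, -1.2361, 0),  r_3 = (0, 0, -1.2361).
  v is orthogonal to every row, so take v ∝ r_1 × r_3 = ((-2)·(-1.2361) - (0)·(0), (0)·(0) - (-3.2361)·(-1.2361), (-3.2361)·(0) - (-2)·(0)) ≈ (2.4721, -4, 0).
  Let u = (2.4721, -4, 0).
  ||u|| = √((2.4721)² + (-4)² + (0)²) = √(22.1115) ≈ 4.7023,  v_1 = u/||u|| ≈ (0.5257, -0.8507, 0) (||v_1|| = 1).

λ_1 = 8.2361,  λ_2 = 7,  λ_3 = 3.7639;  v_1 ≈ (0.5257, -0.8507, 0)


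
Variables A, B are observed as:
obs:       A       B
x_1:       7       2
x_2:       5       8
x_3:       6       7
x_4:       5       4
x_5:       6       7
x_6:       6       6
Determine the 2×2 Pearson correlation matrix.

Step 1 — column means:
  mean(A) = (7 + 5 + 6 + 5 + 6 + 6) / 6 = 35/6 = 5.8333
  mean(B) = (2 + 8 + 7 + 4 + 7 + 6) / 6 = 34/6 = 5.6667

Step 2 — sample variances and covariances s[i,j] = (1/(n-1)) · Σ_k (x_{k,i} - mean_i) · (x_{k,j} - mean_j), with n-1 = 5:
  s[A,A] = ((1.1667)·(1.1667) + (-0.8333)·(-0.8333) + (0.1667)·(0.1667) + (-0.8333)·(-0.8333) + (0.1667)·(0.1667) + (0.1667)·(0.1667)) / 5 = 2.8333/5 = 0.5667
  s[A,B] = ((1.1667)·(-3.6667) + (-0.8333)·(2.3333) + (0.1667)·(1.3333) + (-0.8333)·(-1.6667) + (0.1667)·(1.3333) + (0.1667)·(0.3333)) / 5 = -4.3333/5 = -0.8667
  s[B,B] = ((-3.6667)·(-3.6667) + (2.3333)·(2.3333) + (1.3333)·(1.3333) + (-1.6667)·(-1.6667) + (1.3333)·(1.3333) + (0.3333)·(0.3333)) / 5 = 25.3333/5 = 5.0667
  Sample standard deviations s_i = √(s[i,i]):
  s(A) = √(0.5667) = 0.7528
  s(B) = √(5.0667) = 2.2509

Step 3 — r_{ij} = s_{ij} / (s_i · s_j):
  r[A,A] = 1 (diagonal).
  r[A,B] = -0.8667 / (0.7528 · 2.2509) = -0.8667 / 1.6944 = -0.5115
  r[B,B] = 1 (diagonal).

R is symmetric with unit diagonal. Assembling:

R = [[1, -0.5115],
 [-0.5115, 1]]


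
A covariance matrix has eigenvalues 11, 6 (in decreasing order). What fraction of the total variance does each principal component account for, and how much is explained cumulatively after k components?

Step 1 — total variance = trace(Sigma) = Σ λ_i = 11 + 6 = 17.

Step 2 — fraction explained by component i = λ_i / Σ λ:
  PC1: 11/17 = 0.6471
  PC2: 6/17 = 0.3529

Step 3 — cumulative fraction after k components = (λ_1 + ... + λ_k) / Σ λ:
  k = 1: 11/17 = 0.6471
  k = 2: (11 + 6)/17 = 17/17 = 1

Summary (fraction, with percent):

explained: PC1 0.6471 (64.71%), PC2 0.3529 (35.29%);  cumulative: 0.6471, 1


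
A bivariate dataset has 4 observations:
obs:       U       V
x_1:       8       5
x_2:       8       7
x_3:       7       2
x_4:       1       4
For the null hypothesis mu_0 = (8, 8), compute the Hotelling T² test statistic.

Step 1 — sample mean vector:
  mean(U) = (8 + 8 + 7 + 1) / 4 = 24/4 = 6
  mean(V) = (5 + 7 + 2 + 4) / 4 = 18/4 = 4.5
  x̄ = (6, 4.5),  deviation x̄ - mu_0 = (6, 4.5) - (8, 8) = (-2, -3.5).

Step 2 — sample covariance matrix, S[i,j] = (1/(n-1)) · Σ_k (x_{k,i} - mean_i) · (x_{k,j} - mean_j), divisor n-1 = 3:
  S[U,U] = ((2)·(2) + (2)·(2) + (1)·(1) + (-5)·(-5)) / 3 = 34/3 = 11.3333
  S[U,V] = ((2)·(0.5) + (2)·(2.5) + (1)·(-2.5) + (-5)·(-0.5)) / 3 = 6/3 = 2
  S[V,V] = ((0.5)·(0.5) + (2.5)·(2.5) + (-2.5)·(-2.5) + (-0.5)·(-0.5)) / 3 = 13/3 = 4.3333
  S = [[11.3333, 2],
 [2, 4.3333]].

Step 3 — invert S. det(S) = 11.3333·4.3333 - (2)² = 45.1111.
  S^{-1} = (1/det) · [[d, -b], [-b, a]] = [[0.0961, -0.0443],
 [-0.0443, 0.2512]].

Step 4 — quadratic form (x̄ - mu_0)^T · S^{-1} · (x̄ - mu_0):
  S^{-1} · (x̄ - mu_0) = (-0.0369, -0.7906),
  (x̄ - mu_0)^T · [...] = (-2)·(-0.0369) + (-3.5)·(-0.7906) = 2.8411.

Step 5 — scale by n: T² = 4 · 2.8411 = 11.3645.

T² ≈ 11.3645


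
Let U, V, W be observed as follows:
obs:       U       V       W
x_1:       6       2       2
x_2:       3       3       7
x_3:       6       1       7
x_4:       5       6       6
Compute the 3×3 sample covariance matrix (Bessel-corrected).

Step 1 — column means:
  mean(U) = (6 + 3 + 6 + 5) / 4 = 20/4 = 5
  mean(V) = (2 + 3 + 1 + 6) / 4 = 12/4 = 3
  mean(W) = (2 + 7 + 7 + 6) / 4 = 22/4 = 5.5

Step 2 — sample covariance S[i,j] = (1/(n-1)) · Σ_k (x_{k,i} - mean_i) · (x_{k,j} - mean_j), with n-1 = 3.
  S[U,U] = ((1)·(1) + (-2)·(-2) + (1)·(1) + (0)·(0)) / 3 = 6/3 = 2
  S[U,V] = ((1)·(-1) + (-2)·(0) + (1)·(-2) + (0)·(3)) / 3 = -3/3 = -1
  S[U,W] = ((1)·(-3.5) + (-2)·(1.5) + (1)·(1.5) + (0)·(0.5)) / 3 = -5/3 = -1.6667
  S[V,V] = ((-1)·(-1) + (0)·(0) + (-2)·(-2) + (3)·(3)) / 3 = 14/3 = 4.6667
  S[V,W] = ((-1)·(-3.5) + (0)·(1.5) + (-2)·(1.5) + (3)·(0.5)) / 3 = 2/3 = 0.6667
  S[W,W] = ((-3.5)·(-3.5) + (1.5)·(1.5) + (1.5)·(1.5) + (0.5)·(0.5)) / 3 = 17/3 = 5.6667

S is symmetric (S[j,i] = S[i,j]). Assembling:

S = [[2, -1, -1.6667],
 [-1, 4.6667, 0.6667],
 [-1.6667, 0.6667, 5.6667]]


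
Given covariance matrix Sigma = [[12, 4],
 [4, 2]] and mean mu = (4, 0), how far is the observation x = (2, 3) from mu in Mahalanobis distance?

Step 1 — centre the observation: (x - mu) = (-2, 3).

Step 2 — invert Sigma. det(Sigma) = 12·2 - (4)² = 8.
  Sigma^{-1} = (1/det) · [[d, -b], [-b, a]] = [[0.25, -0.5],
 [-0.5, 1.5]].

Step 3 — form the quadratic (x - mu)^T · Sigma^{-1} · (x - mu):
  Sigma^{-1} · (x - mu) = (-2, 5.5).
  (x - mu)^T · [Sigma^{-1} · (x - mu)] = (-2)·(-2) + (3)·(5.5) = 20.5.

Step 4 — take square root: d = √(20.5) ≈ 4.5277.

d(x, mu) = √(20.5) ≈ 4.5277


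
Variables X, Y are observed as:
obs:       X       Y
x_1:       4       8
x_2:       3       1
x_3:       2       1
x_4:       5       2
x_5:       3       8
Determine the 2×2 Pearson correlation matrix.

Step 1 — column means:
  mean(X) = (4 + 3 + 2 + 5 + 3) / 5 = 17/5 = 3.4
  mean(Y) = (8 + 1 + 1 + 2 + 8) / 5 = 20/5 = 4

Step 2 — sample variances and covariances s[i,j] = (1/(n-1)) · Σ_k (x_{k,i} - mean_i) · (x_{k,j} - mean_j), with n-1 = 4:
  s[X,X] = ((0.6)·(0.6) + (-0.4)·(-0.4) + (-1.4)·(-1.4) + (1.6)·(1.6) + (-0.4)·(-0.4)) / 4 = 5.2/4 = 1.3
  s[X,Y] = ((0.6)·(4) + (-0.4)·(-3) + (-1.4)·(-3) + (1.6)·(-2) + (-0.4)·(4)) / 4 = 3/4 = 0.75
  s[Y,Y] = ((4)·(4) + (-3)·(-3) + (-3)·(-3) + (-2)·(-2) + (4)·(4)) / 4 = 54/4 = 13.5
  Sample standard deviations s_i = √(s[i,i]):
  s(X) = √(1.3) = 1.1402
  s(Y) = √(13.5) = 3.6742

Step 3 — r_{ij} = s_{ij} / (s_i · s_j):
  r[X,X] = 1 (diagonal).
  r[X,Y] = 0.75 / (1.1402 · 3.6742) = 0.75 / 4.1893 = 0.179
  r[Y,Y] = 1 (diagonal).

R is symmetric with unit diagonal. Assembling:

R = [[1, 0.179],
 [0.179, 1]]


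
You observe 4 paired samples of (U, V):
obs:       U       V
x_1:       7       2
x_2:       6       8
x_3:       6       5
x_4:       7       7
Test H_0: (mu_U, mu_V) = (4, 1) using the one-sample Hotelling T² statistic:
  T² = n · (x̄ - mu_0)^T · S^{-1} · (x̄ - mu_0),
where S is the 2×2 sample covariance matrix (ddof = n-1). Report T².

Step 1 — sample mean vector:
  mean(U) = (7 + 6 + 6 + 7) / 4 = 26/4 = 6.5
  mean(V) = (2 + 8 + 5 + 7) / 4 = 22/4 = 5.5
  x̄ = (6.5, 5.5),  deviation x̄ - mu_0 = (6.5, 5.5) - (4, 1) = (2.5, 4.5).

Step 2 — sample covariance matrix, S[i,j] = (1/(n-1)) · Σ_k (x_{k,i} - mean_i) · (x_{k,j} - mean_j), divisor n-1 = 3:
  S[U,U] = ((0.5)·(0.5) + (-0.5)·(-0.5) + (-0.5)·(-0.5) + (0.5)·(0.5)) / 3 = 1/3 = 0.3333
  S[U,V] = ((0.5)·(-3.5) + (-0.5)·(2.5) + (-0.5)·(-0.5) + (0.5)·(1.5)) / 3 = -2/3 = -0.6667
  S[V,V] = ((-3.5)·(-3.5) + (2.5)·(2.5) + (-0.5)·(-0.5) + (1.5)·(1.5)) / 3 = 21/3 = 7
  S = [[0.3333, -0.6667],
 [-0.6667, 7]].

Step 3 — invert S. det(S) = 0.3333·7 - (-0.6667)² = 1.8889.
  S^{-1} = (1/det) · [[d, -b], [-b, a]] = [[3.7059, 0.3529],
 [0.3529, 0.1765]].

Step 4 — quadratic form (x̄ - mu_0)^T · S^{-1} · (x̄ - mu_0):
  S^{-1} · (x̄ - mu_0) = (10.8529, 1.6765),
  (x̄ - mu_0)^T · [...] = (2.5)·(10.8529) + (4.5)·(1.6765) = 34.6765.

Step 5 — scale by n: T² = 4 · 34.6765 = 138.7059.

T² ≈ 138.7059


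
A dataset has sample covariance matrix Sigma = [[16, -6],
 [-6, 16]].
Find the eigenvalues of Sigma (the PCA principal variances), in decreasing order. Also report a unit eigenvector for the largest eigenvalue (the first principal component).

Step 1 — characteristic polynomial of 2×2 Sigma:
  det(Sigma - λI) = λ² - trace · λ + det = 0.
  trace = 16 + 16 = 32, det = 16·16 - (-6)² = 220.
Step 2 — discriminant:
  Δ = trace² - 4·det = 1024 - 880 = 144.
Step 3 — eigenvalues:
  λ = (trace ± √Δ)/2 = (32 ± 12)/2,
  λ_1 = 22,  λ_2 = 10.

Step 4 — unit eigenvector for λ_1: solve (Sigma - λ_1 I)v = 0. First row:
  (16 - 22)·v_x + (-6)·v_y = 0, i.e. (-6)·v_x + (-6)·v_y = 0,
  so v ∝ (b, λ_1 - a) = (-6, 6); multiply by -1 so the first entry is positive: u = (6, -6).
  ||u|| = √((6)² + (-6)²) = √(72) ≈ 8.4853,
  v_1 = u/||u|| ≈ (0.7071, -0.7071) (||v_1|| = 1).

λ_1 = 22,  λ_2 = 10;  v_1 ≈ (0.7071, -0.7071)


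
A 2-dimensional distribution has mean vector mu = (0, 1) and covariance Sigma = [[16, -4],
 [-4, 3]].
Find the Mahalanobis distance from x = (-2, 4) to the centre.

Step 1 — centre the observation: (x - mu) = (-2, 3).

Step 2 — invert Sigma. det(Sigma) = 16·3 - (-4)² = 32.
  Sigma^{-1} = (1/det) · [[d, -b], [-b, a]] = [[0.0938, 0.125],
 [0.125, 0.5]].

Step 3 — form the quadratic (x - mu)^T · Sigma^{-1} · (x - mu):
  Sigma^{-1} · (x - mu) = (0.1875, 1.25).
  (x - mu)^T · [Sigma^{-1} · (x - mu)] = (-2)·(0.1875) + (3)·(1.25) = 3.375.

Step 4 — take square root: d = √(3.375) ≈ 1.8371.

d(x, mu) = √(3.375) ≈ 1.8371


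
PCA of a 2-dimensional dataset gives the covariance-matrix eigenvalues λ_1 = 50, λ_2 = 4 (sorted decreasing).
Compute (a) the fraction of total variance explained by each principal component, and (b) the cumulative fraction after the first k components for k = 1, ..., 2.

Step 1 — total variance = trace(Sigma) = Σ λ_i = 50 + 4 = 54.

Step 2 — fraction explained by component i = λ_i / Σ λ:
  PC1: 50/54 = 0.9259
  PC2: 4/54 = 0.0741

Step 3 — cumulative fraction after k components = (λ_1 + ... + λ_k) / Σ λ:
  k = 1: 50/54 = 0.9259
  k = 2: (50 + 4)/54 = 54/54 = 1

Summary (fraction, with percent):

explained: PC1 0.9259 (92.59%), PC2 0.0741 (7.41%);  cumulative: 0.9259, 1


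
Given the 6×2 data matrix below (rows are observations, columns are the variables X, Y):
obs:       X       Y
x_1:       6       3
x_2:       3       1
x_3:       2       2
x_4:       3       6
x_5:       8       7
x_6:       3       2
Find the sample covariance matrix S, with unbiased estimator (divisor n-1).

Step 1 — column means:
  mean(X) = (6 + 3 + 2 + 3 + 8 + 3) / 6 = 25/6 = 4.1667
  mean(Y) = (3 + 1 + 2 + 6 + 7 + 2) / 6 = 21/6 = 3.5

Step 2 — sample covariance S[i,j] = (1/(n-1)) · Σ_k (x_{k,i} - mean_i) · (x_{k,j} - mean_j), with n-1 = 5.
  S[X,X] = ((1.8333)·(1.8333) + (-1.1667)·(-1.1667) + (-2.1667)·(-2.1667) + (-1.1667)·(-1.1667) + (3.8333)·(3.8333) + (-1.1667)·(-1.1667)) / 5 = 26.8333/5 = 5.3667
  S[X,Y] = ((1.8333)·(-0.5) + (-1.1667)·(-2.5) + (-2.1667)·(-1.5) + (-1.1667)·(2.5) + (3.8333)·(3.5) + (-1.1667)·(-1.5)) / 5 = 17.5/5 = 3.5
  S[Y,Y] = ((-0.5)·(-0.5) + (-2.5)·(-2.5) + (-1.5)·(-1.5) + (2.5)·(2.5) + (3.5)·(3.5) + (-1.5)·(-1.5)) / 5 = 29.5/5 = 5.9

S is symmetric (S[j,i] = S[i,j]). Assembling:

S = [[5.3667, 3.5],
 [3.5, 5.9]]


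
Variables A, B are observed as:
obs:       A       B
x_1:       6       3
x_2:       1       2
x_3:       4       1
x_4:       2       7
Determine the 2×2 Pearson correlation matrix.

Step 1 — column means:
  mean(A) = (6 + 1 + 4 + 2) / 4 = 13/4 = 3.25
  mean(B) = (3 + 2 + 1 + 7) / 4 = 13/4 = 3.25

Step 2 — sample variances and covariances s[i,j] = (1/(n-1)) · Σ_k (x_{k,i} - mean_i) · (x_{k,j} - mean_j), with n-1 = 3:
  s[A,A] = ((2.75)·(2.75) + (-2.25)·(-2.25) + (0.75)·(0.75) + (-1.25)·(-1.25)) / 3 = 14.75/3 = 4.9167
  s[A,B] = ((2.75)·(-0.25) + (-2.25)·(-1.25) + (0.75)·(-2.25) + (-1.25)·(3.75)) / 3 = -4.25/3 = -1.4167
  s[B,B] = ((-0.25)·(-0.25) + (-1.25)·(-1.25) + (-2.25)·(-2.25) + (3.75)·(3.75)) / 3 = 20.75/3 = 6.9167
  Sample standard deviations s_i = √(s[i,i]):
  s(A) = √(4.9167) = 2.2174
  s(B) = √(6.9167) = 2.63

Step 3 — r_{ij} = s_{ij} / (s_i · s_j):
  r[A,A] = 1 (diagonal).
  r[A,B] = -1.4167 / (2.2174 · 2.63) = -1.4167 / 5.8315 = -0.2429
  r[B,B] = 1 (diagonal).

R is symmetric with unit diagonal. Assembling:

R = [[1, -0.2429],
 [-0.2429, 1]]


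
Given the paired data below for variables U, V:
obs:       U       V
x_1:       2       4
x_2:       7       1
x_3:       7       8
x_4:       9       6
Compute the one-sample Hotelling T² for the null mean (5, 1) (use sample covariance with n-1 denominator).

Step 1 — sample mean vector:
  mean(U) = (2 + 7 + 7 + 9) / 4 = 25/4 = 6.25
  mean(V) = (4 + 1 + 8 + 6) / 4 = 19/4 = 4.75
  x̄ = (6.25, 4.75),  deviation x̄ - mu_0 = (6.25, 4.75) - (5, 1) = (1.25, 3.75).

Step 2 — sample covariance matrix, S[i,j] = (1/(n-1)) · Σ_k (x_{k,i} - mean_i) · (x_{k,j} - mean_j), divisor n-1 = 3:
  S[U,U] = ((-4.25)·(-4.25) + (0.75)·(0.75) + (0.75)·(0.75) + (2.75)·(2.75)) / 3 = 26.75/3 = 8.9167
  S[U,V] = ((-4.25)·(-0.75) + (0.75)·(-3.75) + (0.75)·(3.25) + (2.75)·(1.25)) / 3 = 6.25/3 = 2.0833
  S[V,V] = ((-0.75)·(-0.75) + (-3.75)·(-3.75) + (3.25)·(3.25) + (1.25)·(1.25)) / 3 = 26.75/3 = 8.9167
  S = [[8.9167, 2.0833],
 [2.0833, 8.9167]].

Step 3 — invert S. det(S) = 8.9167·8.9167 - (2.0833)² = 75.1667.
  S^{-1} = (1/det) · [[d, -b], [-b, a]] = [[0.1186, -0.0277],
 [-0.0277, 0.1186]].

Step 4 — quadratic form (x̄ - mu_0)^T · S^{-1} · (x̄ - mu_0):
  S^{-1} · (x̄ - mu_0) = (0.0443, 0.4102),
  (x̄ - mu_0)^T · [...] = (1.25)·(0.0443) + (3.75)·(0.4102) = 1.5937.

Step 5 — scale by n: T² = 4 · 1.5937 = 6.3747.

T² ≈ 6.3747


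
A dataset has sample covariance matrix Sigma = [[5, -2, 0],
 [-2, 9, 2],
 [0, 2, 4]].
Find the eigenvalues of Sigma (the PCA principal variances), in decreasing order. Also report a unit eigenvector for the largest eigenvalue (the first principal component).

Step 1 — characteristic polynomial p(λ) = det(λI - Sigma) = λ³ - tr·λ² + c_1·λ - det, where tr = trace, c_1 = sum of the principal 2×2 minors, det = det(Sigma):
  tr = 5 + 9 + 4 = 18,
  c_1 = (5·9 - (-2)²) + (5·4 - (0)²) + (9·4 - (2)²) = 41 + 20 + 32 = 93,
  det = 5·(9·4 - (2)²) - (-2)·((-2)·4 - (2)·(0)) + (0)·((-2)·(2) - 9·(0)) = 5·(32) - (-2)·(-8) + (0)·(-4) = 144.
  So p(λ) = λ³ - 18λ² + 93λ - 144.
Step 2 — look for an integer root (rational root theorem: any rational root is an integer divisor of 144). Testing λ = 3:
  p(3) = 27 - 162 + 279 - 144 = 0  ✓
  Dividing out (λ - 3): p(λ) = (λ - 3)(λ² - 15λ + 48).
Step 3 — remaining eigenvalues from the quadratic λ² - 15λ + 48 = 0:
  Δ = 15² - 4·48 = 225 - 192 = 33,  λ = (15 ± √33)/2 = (15 ± 5.7446)/2 ≈ 10.3723 or 4.6277.
  Sorted: λ_1 = 10.3723,  λ_2 = 4.6277,  λ_3 = 3  (check: sum = 18 = tr ✓).

Step 4 — unit eigenvector for λ_1 ≈ 10.3723: v spans the null space of (Sigma - λ_1 I), whose rows are
  r_1 = (-5.3723, -2, 0),  r_2 = (-2, -1.3723, 2),  r_3 = (0, 2, -6.3723).
  v is orthogonal to every row, so take v ∝ r_1 × r_2 = ((-2)·(2) - (0)·(-1.3723), (0)·(-2) - (-5.3723)·(2), (-5.3723)·(-1.3723) - (-2)·(-2)) ≈ (-4, 10.7446, 3.3723).
  Rescale (multiply by -1 so the first nonzero entry is positive): u = (4, -10.7446, -3.3723).
  ||u|| = √((4)² + (-10.7446)² + (-3.3723)²) = √(142.8179) ≈ 11.9506,  v_1 = u/||u|| ≈ (0.3347, -0.8991, -0.2822) (||v_1|| = 1).

λ_1 = 10.3723,  λ_2 = 4.6277,  λ_3 = 3;  v_1 ≈ (0.3347, -0.8991, -0.2822)


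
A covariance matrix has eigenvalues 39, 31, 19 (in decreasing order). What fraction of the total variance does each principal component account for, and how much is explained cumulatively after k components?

Step 1 — total variance = trace(Sigma) = Σ λ_i = 39 + 31 + 19 = 89.

Step 2 — fraction explained by component i = λ_i / Σ λ:
  PC1: 39/89 = 0.4382
  PC2: 31/89 = 0.3483
  PC3: 19/89 = 0.2135

Step 3 — cumulative fraction after k components = (λ_1 + ... + λ_k) / Σ λ:
  k = 1: 39/89 = 0.4382
  k = 2: (39 + 31)/89 = 70/89 = 0.7865
  k = 3: (39 + 31 + 19)/89 = 89/89 = 1

Summary (fraction, with percent):

explained: PC1 0.4382 (43.82%), PC2 0.3483 (34.83%), PC3 0.2135 (21.35%);  cumulative: 0.4382, 0.7865, 1


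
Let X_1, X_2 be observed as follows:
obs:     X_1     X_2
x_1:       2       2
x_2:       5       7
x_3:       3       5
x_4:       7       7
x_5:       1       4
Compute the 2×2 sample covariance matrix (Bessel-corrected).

Step 1 — column means:
  mean(X_1) = (2 + 5 + 3 + 7 + 1) / 5 = 18/5 = 3.6
  mean(X_2) = (2 + 7 + 5 + 7 + 4) / 5 = 25/5 = 5

Step 2 — sample covariance S[i,j] = (1/(n-1)) · Σ_k (x_{k,i} - mean_i) · (x_{k,j} - mean_j), with n-1 = 4.
  S[X_1,X_1] = ((-1.6)·(-1.6) + (1.4)·(1.4) + (-0.6)·(-0.6) + (3.4)·(3.4) + (-2.6)·(-2.6)) / 4 = 23.2/4 = 5.8
  S[X_1,X_2] = ((-1.6)·(-3) + (1.4)·(2) + (-0.6)·(0) + (3.4)·(2) + (-2.6)·(-1)) / 4 = 17/4 = 4.25
  S[X_2,X_2] = ((-3)·(-3) + (2)·(2) + (0)·(0) + (2)·(2) + (-1)·(-1)) / 4 = 18/4 = 4.5

S is symmetric (S[j,i] = S[i,j]). Assembling:

S = [[5.8, 4.25],
 [4.25, 4.5]]


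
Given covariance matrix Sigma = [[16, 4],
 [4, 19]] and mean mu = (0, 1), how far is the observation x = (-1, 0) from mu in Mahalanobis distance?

Step 1 — centre the observation: (x - mu) = (-1, -1).

Step 2 — invert Sigma. det(Sigma) = 16·19 - (4)² = 288.
  Sigma^{-1} = (1/det) · [[d, -b], [-b, a]] = [[0.066, -0.0139],
 [-0.0139, 0.0556]].

Step 3 — form the quadratic (x - mu)^T · Sigma^{-1} · (x - mu):
  Sigma^{-1} · (x - mu) = (-0.0521, -0.0417).
  (x - mu)^T · [Sigma^{-1} · (x - mu)] = (-1)·(-0.0521) + (-1)·(-0.0417) = 0.0938.

Step 4 — take square root: d = √(0.0938) ≈ 0.3062.

d(x, mu) = √(0.0938) ≈ 0.3062


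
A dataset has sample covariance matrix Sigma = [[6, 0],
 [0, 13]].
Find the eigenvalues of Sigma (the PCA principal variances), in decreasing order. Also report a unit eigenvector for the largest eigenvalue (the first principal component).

Step 1 — characteristic polynomial of 2×2 Sigma:
  det(Sigma - λI) = λ² - trace · λ + det = 0.
  trace = 6 + 13 = 19, det = 6·13 - (0)² = 78.
Step 2 — discriminant:
  Δ = trace² - 4·det = 361 - 312 = 49.
Step 3 — eigenvalues:
  λ = (trace ± √Δ)/2 = (19 ± 7)/2,
  λ_1 = 13,  λ_2 = 6.

Step 4 — unit eigenvector for λ_1: Sigma is diagonal, so its eigenvectors are the coordinate axes. λ_1 = 13 is the diagonal entry on the second coordinate axis, hence
  v_1 = (0, 1) (||v_1|| = 1).

λ_1 = 13,  λ_2 = 6;  v_1 ≈ (0, 1)


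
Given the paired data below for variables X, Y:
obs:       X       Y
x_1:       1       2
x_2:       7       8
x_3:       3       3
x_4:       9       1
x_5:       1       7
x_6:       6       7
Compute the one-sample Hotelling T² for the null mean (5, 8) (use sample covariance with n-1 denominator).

Step 1 — sample mean vector:
  mean(X) = (1 + 7 + 3 + 9 + 1 + 6) / 6 = 27/6 = 4.5
  mean(Y) = (2 + 8 + 3 + 1 + 7 + 7) / 6 = 28/6 = 4.6667
  x̄ = (4.5, 4.6667),  deviation x̄ - mu_0 = (4.5, 4.6667) - (5, 8) = (-0.5, -3.3333).

Step 2 — sample covariance matrix, S[i,j] = (1/(n-1)) · Σ_k (x_{k,i} - mean_i) · (x_{k,j} - mean_j), divisor n-1 = 5:
  S[X,X] = ((-3.5)·(-3.5) + (2.5)·(2.5) + (-1.5)·(-1.5) + (4.5)·(4.5) + (-3.5)·(-3.5) + (1.5)·(1.5)) / 5 = 55.5/5 = 11.1
  S[X,Y] = ((-3.5)·(-2.6667) + (2.5)·(3.3333) + (-1.5)·(-1.6667) + (4.5)·(-3.6667) + (-3.5)·(2.3333) + (1.5)·(2.3333)) / 5 = -1/5 = -0.2
  S[Y,Y] = ((-2.6667)·(-2.6667) + (3.3333)·(3.3333) + (-1.6667)·(-1.6667) + (-3.6667)·(-3.6667) + (2.3333)·(2.3333) + (2.3333)·(2.3333)) / 5 = 45.3333/5 = 9.0667
  S = [[11.1, -0.2],
 [-0.2, 9.0667]].

Step 3 — invert S. det(S) = 11.1·9.0667 - (-0.2)² = 100.6.
  S^{-1} = (1/det) · [[d, -b], [-b, a]] = [[0.0901, 0.002],
 [0.002, 0.1103]].

Step 4 — quadratic form (x̄ - mu_0)^T · S^{-1} · (x̄ - mu_0):
  S^{-1} · (x̄ - mu_0) = (-0.0517, -0.3688),
  (x̄ - mu_0)^T · [...] = (-0.5)·(-0.0517) + (-3.3333)·(-0.3688) = 1.2551.

Step 5 — scale by n: T² = 6 · 1.2551 = 7.5308.

T² ≈ 7.5308


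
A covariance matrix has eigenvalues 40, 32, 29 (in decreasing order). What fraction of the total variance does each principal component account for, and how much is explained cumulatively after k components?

Step 1 — total variance = trace(Sigma) = Σ λ_i = 40 + 32 + 29 = 101.

Step 2 — fraction explained by component i = λ_i / Σ λ:
  PC1: 40/101 = 0.396
  PC2: 32/101 = 0.3168
  PC3: 29/101 = 0.2871

Step 3 — cumulative fraction after k components = (λ_1 + ... + λ_k) / Σ λ:
  k = 1: 40/101 = 0.396
  k = 2: (40 + 32)/101 = 72/101 = 0.7129
  k = 3: (40 + 32 + 29)/101 = 101/101 = 1

Summary (fraction, with percent):

explained: PC1 0.396 (39.6%), PC2 0.3168 (31.68%), PC3 0.2871 (28.71%);  cumulative: 0.396, 0.7129, 1


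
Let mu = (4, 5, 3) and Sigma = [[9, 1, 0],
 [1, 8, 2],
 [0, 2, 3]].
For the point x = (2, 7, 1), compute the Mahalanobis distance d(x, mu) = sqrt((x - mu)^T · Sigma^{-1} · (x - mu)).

Step 1 — centre the observation: (x - mu) = (-2, 2, -2).

Step 2 — invert Sigma (cofactor / det for 3×3, or solve directly):
  Sigma^{-1} = [[0.113, -0.0169, 0.0113],
 [-0.0169, 0.1525, -0.1017],
 [0.0113, -0.1017, 0.4011]].

Step 3 — form the quadratic (x - mu)^T · Sigma^{-1} · (x - mu):
  Sigma^{-1} · (x - mu) = (-0.2825, 0.5424, -1.0282).
  (x - mu)^T · [Sigma^{-1} · (x - mu)] = (-2)·(-0.2825) + (2)·(0.5424) + (-2)·(-1.0282) = 3.7062.

Step 4 — take square root: d = √(3.7062) ≈ 1.9252.

d(x, mu) = √(3.7062) ≈ 1.9252
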